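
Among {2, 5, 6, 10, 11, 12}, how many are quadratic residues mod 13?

2

(2/13) = -1 → non-residue.
(5/13) = -1 → non-residue.
(6/13) = -1 → non-residue.
(10/13) = +1 → QR.
(11/13) = -1 → non-residue.
(12/13) = +1 → QR.
Total quadratic residues among the 6: 2.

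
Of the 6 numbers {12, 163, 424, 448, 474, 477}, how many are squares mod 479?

3

(12/479) = +1 → QR.
(163/479) = +1 → QR.
(424/479) = -1 → non-residue.
(448/479) = +1 → QR.
(474/479) = -1 → non-residue.
(477/479) = -1 → non-residue.
Total quadratic residues among the 6: 3.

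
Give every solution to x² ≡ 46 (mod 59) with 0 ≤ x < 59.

Since 59 ≡ 3 (mod 4), a square root of 46 is 46^((59+1)/4) = 46^15 mod 59.
Repeated squaring: 46^2≡51, 46^4≡5, 46^8≡25 (mod 59).
46^15 = 46^(8+4+2+1) ≡ 20 (mod 59).
Check: 20² = 400 ≡ 46 (mod 59). The two roots are 20 and 39.

20, 39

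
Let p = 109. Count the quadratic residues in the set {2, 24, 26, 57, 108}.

(2/109) = -1 → non-residue.
(24/109) = -1 → non-residue.
(26/109) = +1 → QR.
(57/109) = -1 → non-residue.
(108/109) = +1 → QR.
Total quadratic residues among the 5: 2.

2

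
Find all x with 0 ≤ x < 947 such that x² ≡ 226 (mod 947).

Since 947 ≡ 3 (mod 4), a square root of 226 is 226^((947+1)/4) = 226^237 mod 947.
Repeated squaring: 226^2≡885, 226^4≡56, 226^8≡295, 226^16≡848, 226^32≡331, 226^64≡656, 226^128≡398 (mod 947).
226^237 = 226^(128+64+32+8+4+1) ≡ 747 (mod 947).
Check: 747² = 558009 ≡ 226 (mod 947). The two roots are 200 and 747.

200, 747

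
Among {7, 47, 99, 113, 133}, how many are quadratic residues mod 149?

(7/149) = +1 → QR.
(47/149) = +1 → QR.
(99/149) = -1 → non-residue.
(113/149) = +1 → QR.
(133/149) = +1 → QR.
Total quadratic residues among the 5: 4.

4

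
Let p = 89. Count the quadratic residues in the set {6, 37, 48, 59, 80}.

1

(6/89) = -1 → non-residue.
(37/89) = -1 → non-residue.
(48/89) = -1 → non-residue.
(59/89) = -1 → non-residue.
(80/89) = +1 → QR.
Total quadratic residues among the 5: 1.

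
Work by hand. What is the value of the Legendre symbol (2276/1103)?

First reduce: 2276 ≡ 70 (mod 1103).
Pull out 2: since 1103 ≡ 7 (mod 8), (2/1103) = +1.
Reciprocity: 35 ≡ 3 and 1103 ≡ 3 (mod 4), so (35/1103) = −(1103/35).
Reduce top mod 35: now compute (18/35).
Pull out 2: since 35 ≡ 3 (mod 8), (2/35) = -1.
Reciprocity: 9 ≡ 1 and 35 ≡ 3 (mod 4), so (9/35) = +(35/9).
Reduce top mod 9: now compute (8/9).
Pull out 2^3: since 9 ≡ 1 (mod 8), (2/9) = +1, so (2/9)^3 = +1.
Reached (1/9) = 1. Collecting the sign flips along the way, the symbol is +1.

1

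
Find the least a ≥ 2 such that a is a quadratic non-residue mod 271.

(2/271) = +1, so 2 is a residue.
(3/271) = −1, so 3 is the smallest positive non-residue mod 271.

3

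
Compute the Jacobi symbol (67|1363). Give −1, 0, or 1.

Reciprocity: 67 ≡ 3 and 1363 ≡ 3 (mod 4), so (67/1363) = −(1363/67).
Reduce top mod 67: now compute (23/67).
Reciprocity: 23 ≡ 3 and 67 ≡ 3 (mod 4), so (23/67) = −(67/23).
Reduce top mod 23: now compute (21/23).
Reciprocity: 21 ≡ 1 and 23 ≡ 3 (mod 4), so (21/23) = +(23/21).
Reduce top mod 21: now compute (2/21).
Pull out 2: since 21 ≡ 5 (mod 8), (2/21) = -1.
Reached (1/21) = 1. Collecting the sign flips along the way, the symbol is -1.

-1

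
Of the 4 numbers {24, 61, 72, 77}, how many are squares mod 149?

(24/149) = +1 → QR.
(61/149) = +1 → QR.
(72/149) = -1 → non-residue.
(77/149) = -1 → non-residue.
Total quadratic residues among the 4: 2.

2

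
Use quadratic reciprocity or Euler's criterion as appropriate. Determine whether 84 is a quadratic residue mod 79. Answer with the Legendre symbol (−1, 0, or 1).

1

First reduce: 84 ≡ 5 (mod 79).
Reciprocity: 5 ≡ 1 and 79 ≡ 3 (mod 4), so (5/79) = +(79/5).
Reduce top mod 5: now compute (4/5).
Pull out 2^2: since 5 ≡ 5 (mod 8), (2/5) = -1, so (2/5)^2 = +1.
Reached (1/5) = 1. Collecting the sign flips along the way, the symbol is +1.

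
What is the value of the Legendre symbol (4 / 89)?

Pull out 2^2: since 89 ≡ 1 (mod 8), (2/89) = +1, so (2/89)^2 = +1.
Reached (1/89) = 1. Collecting the sign flips along the way, the symbol is +1.

1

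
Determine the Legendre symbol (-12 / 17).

First reduce: -12 ≡ 5 (mod 17).
Reciprocity: 5 ≡ 1 and 17 ≡ 1 (mod 4), so (5/17) = +(17/5).
Reduce top mod 5: now compute (2/5).
Pull out 2: since 5 ≡ 5 (mod 8), (2/5) = -1.
Reached (1/5) = 1. Collecting the sign flips along the way, the symbol is -1.

-1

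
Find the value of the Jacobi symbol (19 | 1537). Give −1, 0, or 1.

Reciprocity: 19 ≡ 3 and 1537 ≡ 1 (mod 4), so (19/1537) = +(1537/19).
Reduce top mod 19: now compute (17/19).
Reciprocity: 17 ≡ 1 and 19 ≡ 3 (mod 4), so (17/19) = +(19/17).
Reduce top mod 17: now compute (2/17).
Pull out 2: since 17 ≡ 1 (mod 8), (2/17) = +1.
Reached (1/17) = 1. Collecting the sign flips along the way, the symbol is +1.

1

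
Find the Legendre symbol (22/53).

-1

Pull out 2: since 53 ≡ 5 (mod 8), (2/53) = -1.
Reciprocity: 11 ≡ 3 and 53 ≡ 1 (mod 4), so (11/53) = +(53/11).
Reduce top mod 11: now compute (9/11).
Reciprocity: 9 ≡ 1 and 11 ≡ 3 (mod 4), so (9/11) = +(11/9).
Reduce top mod 9: now compute (2/9).
Pull out 2: since 9 ≡ 1 (mod 8), (2/9) = +1.
Reached (1/9) = 1. Collecting the sign flips along the way, the symbol is -1.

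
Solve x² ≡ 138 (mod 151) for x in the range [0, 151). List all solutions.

17, 134

Since 151 ≡ 3 (mod 4), a square root of 138 is 138^((151+1)/4) = 138^38 mod 151.
Repeated squaring: 138^2≡18, 138^4≡22, 138^8≡31, 138^16≡55, 138^32≡5 (mod 151).
138^38 = 138^(32+4+2) ≡ 17 (mod 151).
Check: 17² = 289 ≡ 138 (mod 151). The two roots are 17 and 134.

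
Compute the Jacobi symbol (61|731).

1

Reciprocity: 61 ≡ 1 and 731 ≡ 3 (mod 4), so (61/731) = +(731/61).
Reduce top mod 61: now compute (60/61).
Pull out 2^2: since 61 ≡ 5 (mod 8), (2/61) = -1, so (2/61)^2 = +1.
Reciprocity: 15 ≡ 3 and 61 ≡ 1 (mod 4), so (15/61) = +(61/15).
Reduce top mod 15: now compute (1/15).
Reached (1/15) = 1. Collecting the sign flips along the way, the symbol is +1.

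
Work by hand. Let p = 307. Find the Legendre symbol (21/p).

-1

Reciprocity: 21 ≡ 1 and 307 ≡ 3 (mod 4), so (21/307) = +(307/21).
Reduce top mod 21: now compute (13/21).
Reciprocity: 13 ≡ 1 and 21 ≡ 1 (mod 4), so (13/21) = +(21/13).
Reduce top mod 13: now compute (8/13).
Pull out 2^3: since 13 ≡ 5 (mod 8), (2/13) = -1, so (2/13)^3 = -1.
Reached (1/13) = 1. Collecting the sign flips along the way, the symbol is -1.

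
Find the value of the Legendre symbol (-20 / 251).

-1

First reduce: -20 ≡ 231 (mod 251).
Reciprocity: 231 ≡ 3 and 251 ≡ 3 (mod 4), so (231/251) = −(251/231).
Reduce top mod 231: now compute (20/231).
Pull out 2^2: since 231 ≡ 7 (mod 8), (2/231) = +1, so (2/231)^2 = +1.
Reciprocity: 5 ≡ 1 and 231 ≡ 3 (mod 4), so (5/231) = +(231/5).
Reduce top mod 5: now compute (1/5).
Reached (1/5) = 1. Collecting the sign flips along the way, the symbol is -1.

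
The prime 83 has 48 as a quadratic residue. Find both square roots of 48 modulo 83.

Since 83 ≡ 3 (mod 4), a square root of 48 is 48^((83+1)/4) = 48^21 mod 83.
Repeated squaring: 48^2≡63, 48^4≡68, 48^8≡59, 48^16≡78 (mod 83).
48^21 = 48^(16+4+1) ≡ 31 (mod 83).
Check: 31² = 961 ≡ 48 (mod 83). The two roots are 31 and 52.

31, 52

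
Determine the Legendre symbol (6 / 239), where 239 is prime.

Pull out 2: since 239 ≡ 7 (mod 8), (2/239) = +1.
Reciprocity: 3 ≡ 3 and 239 ≡ 3 (mod 4), so (3/239) = −(239/3).
Reduce top mod 3: now compute (2/3).
Pull out 2: since 3 ≡ 3 (mod 8), (2/3) = -1.
Reached (1/3) = 1. Collecting the sign flips along the way, the symbol is +1.

1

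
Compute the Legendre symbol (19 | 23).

Reciprocity: 19 ≡ 3 and 23 ≡ 3 (mod 4), so (19/23) = −(23/19).
Reduce top mod 19: now compute (4/19).
Pull out 2^2: since 19 ≡ 3 (mod 8), (2/19) = -1, so (2/19)^2 = +1.
Reached (1/19) = 1. Collecting the sign flips along the way, the symbol is -1.

-1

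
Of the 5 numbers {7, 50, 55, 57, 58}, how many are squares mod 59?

2

(7/59) = +1 → QR.
(50/59) = -1 → non-residue.
(55/59) = -1 → non-residue.
(57/59) = +1 → QR.
(58/59) = -1 → non-residue.
Total quadratic residues among the 5: 2.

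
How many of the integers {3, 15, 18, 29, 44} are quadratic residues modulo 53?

(3/53) = -1 → non-residue.
(15/53) = +1 → QR.
(18/53) = -1 → non-residue.
(29/53) = +1 → QR.
(44/53) = +1 → QR.
Total quadratic residues among the 5: 3.

3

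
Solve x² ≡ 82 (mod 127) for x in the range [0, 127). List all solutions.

35, 92

Since 127 ≡ 3 (mod 4), a square root of 82 is 82^((127+1)/4) = 82^32 mod 127.
Repeated squaring: 82^2≡120, 82^4≡49, 82^8≡115, 82^16≡17, 82^32≡35 (mod 127).
82^32 = 82^(32) ≡ 35 (mod 127).
Check: 35² = 1225 ≡ 82 (mod 127). The two roots are 35 and 92.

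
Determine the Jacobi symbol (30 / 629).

Pull out 2: since 629 ≡ 5 (mod 8), (2/629) = -1.
Reciprocity: 15 ≡ 3 and 629 ≡ 1 (mod 4), so (15/629) = +(629/15).
Reduce top mod 15: now compute (14/15).
Pull out 2: since 15 ≡ 7 (mod 8), (2/15) = +1.
Reciprocity: 7 ≡ 3 and 15 ≡ 3 (mod 4), so (7/15) = −(15/7).
Reduce top mod 7: now compute (1/7).
Reached (1/7) = 1. Collecting the sign flips along the way, the symbol is +1.

1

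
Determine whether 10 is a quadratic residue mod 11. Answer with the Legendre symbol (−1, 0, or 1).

Pull out 2: since 11 ≡ 3 (mod 8), (2/11) = -1.
Reciprocity: 5 ≡ 1 and 11 ≡ 3 (mod 4), so (5/11) = +(11/5).
Reduce top mod 5: now compute (1/5).
Reached (1/5) = 1. Collecting the sign flips along the way, the symbol is -1.

-1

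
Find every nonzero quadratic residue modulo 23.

Square k = 1,…,11 (k and 23−k give the same square):
1²=1, 2²=4, 3²=9, 4²=16, 5²≡2, 6²≡13, 7²≡3, 8²≡18, 9²≡12, 10²≡8, 11²≡6 (mod 23).
So the quadratic residues mod 23 are {1, 2, 3, 4, 6, 8, 9, 12, 13, 16, 18}.

1,2,3,4,6,8,9,12,13,16,18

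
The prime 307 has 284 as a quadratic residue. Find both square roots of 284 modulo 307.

Since 307 ≡ 3 (mod 4), a square root of 284 is 284^((307+1)/4) = 284^77 mod 307.
Repeated squaring: 284^2≡222, 284^4≡164, 284^8≡187, 284^16≡278, 284^32≡227, 284^64≡260 (mod 307).
284^77 = 284^(64+8+4+1) ≡ 99 (mod 307).
Check: 99² = 9801 ≡ 284 (mod 307). The two roots are 99 and 208.

99, 208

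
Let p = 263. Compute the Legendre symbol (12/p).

1

Euler's criterion: (12/263) ≡ 12^131 (mod 263).
12^2 ≡ 144 (mod 263)
12^4 ≡ 222 (mod 263)
12^8 ≡ 103 (mod 263)
12^16 ≡ 89 (mod 263)
12^32 ≡ 31 (mod 263)
12^64 ≡ 172 (mod 263)
12^128 ≡ 128 (mod 263)
12^131 = 12^(128+2+1) ≡ 1 (mod 263).
Result is 1, so (12/263) = 1.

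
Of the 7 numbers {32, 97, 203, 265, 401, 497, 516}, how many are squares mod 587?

(32/587) = -1 → non-residue.
(97/587) = -1 → non-residue.
(203/587) = +1 → QR.
(265/587) = -1 → non-residue.
(401/587) = +1 → QR.
(497/587) = -1 → non-residue.
(516/587) = +1 → QR.
Total quadratic residues among the 7: 3.

3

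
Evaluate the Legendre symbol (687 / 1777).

1

Reciprocity: 687 ≡ 3 and 1777 ≡ 1 (mod 4), so (687/1777) = +(1777/687).
Reduce top mod 687: now compute (403/687).
Reciprocity: 403 ≡ 3 and 687 ≡ 3 (mod 4), so (403/687) = −(687/403).
Reduce top mod 403: now compute (284/403).
Pull out 2^2: since 403 ≡ 3 (mod 8), (2/403) = -1, so (2/403)^2 = +1.
Reciprocity: 71 ≡ 3 and 403 ≡ 3 (mod 4), so (71/403) = −(403/71).
Reduce top mod 71: now compute (48/71).
Pull out 2^4: since 71 ≡ 7 (mod 8), (2/71) = +1, so (2/71)^4 = +1.
Reciprocity: 3 ≡ 3 and 71 ≡ 3 (mod 4), so (3/71) = −(71/3).
Reduce top mod 3: now compute (2/3).
Pull out 2: since 3 ≡ 3 (mod 8), (2/3) = -1.
Reached (1/3) = 1. Collecting the sign flips along the way, the symbol is +1.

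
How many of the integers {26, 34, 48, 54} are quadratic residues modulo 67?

(26/67) = +1 → QR.
(34/67) = -1 → non-residue.
(48/67) = -1 → non-residue.
(54/67) = +1 → QR.
Total quadratic residues among the 4: 2.

2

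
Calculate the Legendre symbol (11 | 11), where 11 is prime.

0

First reduce: 11 ≡ 0 (mod 11).
Top reduces to 0: gcd > 1, so the symbol is 0.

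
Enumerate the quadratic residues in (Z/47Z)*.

1, 2, 3, 4, 6, 7, 8, 9, 12, 14, 16, 17, 18, 21, 24, 25, 27, 28, 32, 34, 36, 37, 42

Square k = 1,…,23 (k and 47−k give the same square):
1²=1, 2²=4, 3²=9, 4²=16, 5²=25, 6²=36, 7²≡2, 8²≡17, 9²≡34, 10²≡6, 11²≡27, 12²≡3, 13²≡28, 14²≡8, 15²≡37, 16²≡21, 17²≡7, 18²≡42, 19²≡32, 20²≡24, 21²≡18, 22²≡14, 23²≡12 (mod 47).
So the quadratic residues mod 47 are {1, 2, 3, 4, 6, 7, 8, 9, 12, 14, 16, 17, 18, 21, 24, 25, 27, 28, 32, 34, 36, 37, 42}.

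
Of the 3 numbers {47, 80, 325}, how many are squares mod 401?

(47/401) = +1 → QR.
(80/401) = +1 → QR.
(325/401) = -1 → non-residue.
Total quadratic residues among the 3: 2.

2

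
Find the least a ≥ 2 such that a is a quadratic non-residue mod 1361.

3

(2/1361) = +1, so 2 is a residue.
(3/1361) = −1, so 3 is the smallest positive non-residue mod 1361.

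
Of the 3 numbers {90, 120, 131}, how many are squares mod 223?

2

(90/223) = -1 → non-residue.
(120/223) = +1 → QR.
(131/223) = +1 → QR.
Total quadratic residues among the 3: 2.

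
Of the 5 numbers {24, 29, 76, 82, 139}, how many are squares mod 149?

(24/149) = +1 → QR.
(29/149) = +1 → QR.
(76/149) = +1 → QR.
(82/149) = +1 → QR.
(139/149) = -1 → non-residue.
Total quadratic residues among the 5: 4.

4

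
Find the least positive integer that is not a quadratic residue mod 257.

3

(2/257) = +1, so 2 is a residue.
(3/257) = −1, so 3 is the smallest positive non-residue mod 257.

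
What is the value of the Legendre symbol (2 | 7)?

Euler's criterion: (2/7) ≡ 2^3 (mod 7).
2^2 ≡ 4 (mod 7)
2^3 = 2^(2+1) ≡ 1 (mod 7).
Result is 1, so (2/7) = 1.

1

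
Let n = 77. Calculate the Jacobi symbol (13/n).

1

Reciprocity: 13 ≡ 1 and 77 ≡ 1 (mod 4), so (13/77) = +(77/13).
Reduce top mod 13: now compute (12/13).
Pull out 2^2: since 13 ≡ 5 (mod 8), (2/13) = -1, so (2/13)^2 = +1.
Reciprocity: 3 ≡ 3 and 13 ≡ 1 (mod 4), so (3/13) = +(13/3).
Reduce top mod 3: now compute (1/3).
Reached (1/3) = 1. Collecting the sign flips along the way, the symbol is +1.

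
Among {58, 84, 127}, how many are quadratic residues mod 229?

(58/229) = +1 → QR.
(84/229) = -1 → non-residue.
(127/229) = -1 → non-residue.
Total quadratic residues among the 3: 1.

1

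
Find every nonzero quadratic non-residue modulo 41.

Square k = 1,…,20 (k and 41−k give the same square):
1²=1, 2²=4, 3²=9, 4²=16, 5²=25, 6²=36, 7²≡8, 8²≡23, 9²≡40, 10²≡18, 11²≡39, 12²≡21, 13²≡5, 14²≡32, 15²≡20, 16²≡10, 17²≡2, 18²≡37, 19²≡33, 20²≡31 (mod 41).
The residues are {1, 2, 4, 5, 8, 9, 10, 16, 18, 20, 21, 23, 25, 31, 32, 33, 36, 37, 39, 40}; the non-residues are the remaining 20 nonzero classes.

3, 6, 7, 11, 12, 13, 14, 15, 17, 19, 22, 24, 26, 27, 28, 29, 30, 34, 35, 38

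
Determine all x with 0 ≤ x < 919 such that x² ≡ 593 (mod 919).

Since 919 ≡ 3 (mod 4), a square root of 593 is 593^((919+1)/4) = 593^230 mod 919.
Repeated squaring: 593^2≡591, 593^4≡61, 593^8≡45, 593^16≡187, 593^32≡47, 593^64≡371, 593^128≡710 (mod 919).
593^230 = 593^(128+64+32+4+2) ≡ 186 (mod 919).
Check: 186² = 34596 ≡ 593 (mod 919). The two roots are 186 and 733.

186, 733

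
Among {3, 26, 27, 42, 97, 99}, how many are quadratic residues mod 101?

(3/101) = -1 → non-residue.
(26/101) = -1 → non-residue.
(27/101) = -1 → non-residue.
(42/101) = -1 → non-residue.
(97/101) = +1 → QR.
(99/101) = -1 → non-residue.
Total quadratic residues among the 6: 1.

1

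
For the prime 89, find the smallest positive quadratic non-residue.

(2/89) = +1, so 2 is a residue.
(3/89) = −1, so 3 is the smallest positive non-residue mod 89.

3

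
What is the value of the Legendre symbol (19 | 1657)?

Reciprocity: 19 ≡ 3 and 1657 ≡ 1 (mod 4), so (19/1657) = +(1657/19).
Reduce top mod 19: now compute (4/19).
Pull out 2^2: since 19 ≡ 3 (mod 8), (2/19) = -1, so (2/19)^2 = +1.
Reached (1/19) = 1. Collecting the sign flips along the way, the symbol is +1.

1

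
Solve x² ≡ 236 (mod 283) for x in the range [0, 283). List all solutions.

50, 233

Since 283 ≡ 3 (mod 4), a square root of 236 is 236^((283+1)/4) = 236^71 mod 283.
Repeated squaring: 236^2≡228, 236^4≡195, 236^8≡103, 236^16≡138, 236^32≡83, 236^64≡97 (mod 283).
236^71 = 236^(64+4+2+1) ≡ 233 (mod 283).
Check: 233² = 54289 ≡ 236 (mod 283). The two roots are 50 and 233.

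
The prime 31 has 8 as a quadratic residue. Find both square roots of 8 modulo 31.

15, 16

Since 31 ≡ 3 (mod 4), a square root of 8 is 8^((31+1)/4) = 8^8 mod 31.
Repeated squaring: 8^2≡2, 8^4≡4, 8^8≡16 (mod 31).
8^8 = 8^(8) ≡ 16 (mod 31).
Check: 16² = 256 ≡ 8 (mod 31). The two roots are 15 and 16.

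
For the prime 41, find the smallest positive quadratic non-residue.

3

(2/41) = +1, so 2 is a residue.
(3/41) = −1, so 3 is the smallest positive non-residue mod 41.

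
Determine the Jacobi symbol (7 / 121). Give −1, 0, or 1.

Reciprocity: 7 ≡ 3 and 121 ≡ 1 (mod 4), so (7/121) = +(121/7).
Reduce top mod 7: now compute (2/7).
Pull out 2: since 7 ≡ 7 (mod 8), (2/7) = +1.
Reached (1/7) = 1. Collecting the sign flips along the way, the symbol is +1.

1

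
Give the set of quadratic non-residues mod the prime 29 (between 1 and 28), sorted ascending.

Square k = 1,…,14 (k and 29−k give the same square):
1²=1, 2²=4, 3²=9, 4²=16, 5²=25, 6²≡7, 7²≡20, 8²≡6, 9²≡23, 10²≡13, 11²≡5, 12²≡28, 13²≡24, 14²≡22 (mod 29).
The residues are {1, 4, 5, 6, 7, 9, 13, 16, 20, 22, 23, 24, 25, 28}; the non-residues are the remaining 14 nonzero classes.

2,3,8,10,11,12,14,15,17,18,19,21,26,27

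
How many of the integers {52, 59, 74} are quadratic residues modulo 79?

(52/79) = +1 → QR.
(59/79) = -1 → non-residue.
(74/79) = -1 → non-residue.
Total quadratic residues among the 3: 1.

1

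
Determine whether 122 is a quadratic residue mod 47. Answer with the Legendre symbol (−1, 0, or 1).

Euler's criterion: (122/47) ≡ 28^23 (mod 47).
28^2 ≡ 32 (mod 47)
28^4 ≡ 37 (mod 47)
28^8 ≡ 6 (mod 47)
28^16 ≡ 36 (mod 47)
28^23 = 28^(16+4+2+1) ≡ 1 (mod 47).
Result is 1, so (122/47) = 1.

1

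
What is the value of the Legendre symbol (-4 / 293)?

1

First reduce: -4 ≡ 289 (mod 293).
Reciprocity: 289 ≡ 1 and 293 ≡ 1 (mod 4), so (289/293) = +(293/289).
Reduce top mod 289: now compute (4/289).
Pull out 2^2: since 289 ≡ 1 (mod 8), (2/289) = +1, so (2/289)^2 = +1.
Reached (1/289) = 1. Collecting the sign flips along the way, the symbol is +1.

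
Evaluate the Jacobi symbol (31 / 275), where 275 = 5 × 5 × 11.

1

Reciprocity: 31 ≡ 3 and 275 ≡ 3 (mod 4), so (31/275) = −(275/31).
Reduce top mod 31: now compute (27/31).
Reciprocity: 27 ≡ 3 and 31 ≡ 3 (mod 4), so (27/31) = −(31/27).
Reduce top mod 27: now compute (4/27).
Pull out 2^2: since 27 ≡ 3 (mod 8), (2/27) = -1, so (2/27)^2 = +1.
Reached (1/27) = 1. Collecting the sign flips along the way, the symbol is +1.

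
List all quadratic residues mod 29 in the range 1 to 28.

Square k = 1,…,14 (k and 29−k give the same square):
1²=1, 2²=4, 3²=9, 4²=16, 5²=25, 6²≡7, 7²≡20, 8²≡6, 9²≡23, 10²≡13, 11²≡5, 12²≡28, 13²≡24, 14²≡22 (mod 29).
So the quadratic residues mod 29 are {1, 4, 5, 6, 7, 9, 13, 16, 20, 22, 23, 24, 25, 28}.

1 4 5 6 7 9 13 16 20 22 23 24 25 28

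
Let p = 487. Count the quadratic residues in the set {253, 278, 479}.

2

(253/487) = +1 → QR.
(278/487) = +1 → QR.
(479/487) = -1 → non-residue.
Total quadratic residues among the 3: 2.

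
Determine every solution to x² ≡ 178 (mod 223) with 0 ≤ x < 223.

Since 223 ≡ 3 (mod 4), a square root of 178 is 178^((223+1)/4) = 178^56 mod 223.
Repeated squaring: 178^2≡18, 178^4≡101, 178^8≡166, 178^16≡127, 178^32≡73 (mod 223).
178^56 = 178^(32+16+8) ≡ 63 (mod 223).
Check: 63² = 3969 ≡ 178 (mod 223). The two roots are 63 and 160.

63, 160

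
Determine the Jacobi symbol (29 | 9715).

0

Reciprocity: 29 ≡ 1 and 9715 ≡ 3 (mod 4), so (29/9715) = +(9715/29).
Reduce top mod 29: now compute (0/29).
Top reduces to 0: gcd > 1, so the symbol is 0.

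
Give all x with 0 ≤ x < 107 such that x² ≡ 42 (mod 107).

Since 107 ≡ 3 (mod 4), a square root of 42 is 42^((107+1)/4) = 42^27 mod 107.
Repeated squaring: 42^2≡52, 42^4≡29, 42^8≡92, 42^16≡11 (mod 107).
42^27 = 42^(16+8+2+1) ≡ 16 (mod 107).
Check: 16² = 256 ≡ 42 (mod 107). The two roots are 16 and 91.

16, 91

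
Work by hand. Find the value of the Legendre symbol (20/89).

1

Pull out 2^2: since 89 ≡ 1 (mod 8), (2/89) = +1, so (2/89)^2 = +1.
Reciprocity: 5 ≡ 1 and 89 ≡ 1 (mod 4), so (5/89) = +(89/5).
Reduce top mod 5: now compute (4/5).
Pull out 2^2: since 5 ≡ 5 (mod 8), (2/5) = -1, so (2/5)^2 = +1.
Reached (1/5) = 1. Collecting the sign flips along the way, the symbol is +1.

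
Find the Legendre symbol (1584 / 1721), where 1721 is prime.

1

Pull out 2^4: since 1721 ≡ 1 (mod 8), (2/1721) = +1, so (2/1721)^4 = +1.
Reciprocity: 99 ≡ 3 and 1721 ≡ 1 (mod 4), so (99/1721) = +(1721/99).
Reduce top mod 99: now compute (38/99).
Pull out 2: since 99 ≡ 3 (mod 8), (2/99) = -1.
Reciprocity: 19 ≡ 3 and 99 ≡ 3 (mod 4), so (19/99) = −(99/19).
Reduce top mod 19: now compute (4/19).
Pull out 2^2: since 19 ≡ 3 (mod 8), (2/19) = -1, so (2/19)^2 = +1.
Reached (1/19) = 1. Collecting the sign flips along the way, the symbol is +1.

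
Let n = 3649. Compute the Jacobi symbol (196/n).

Pull out 2^2: since 3649 ≡ 1 (mod 8), (2/3649) = +1, so (2/3649)^2 = +1.
Reciprocity: 49 ≡ 1 and 3649 ≡ 1 (mod 4), so (49/3649) = +(3649/49).
Reduce top mod 49: now compute (23/49).
Reciprocity: 23 ≡ 3 and 49 ≡ 1 (mod 4), so (23/49) = +(49/23).
Reduce top mod 23: now compute (3/23).
Reciprocity: 3 ≡ 3 and 23 ≡ 3 (mod 4), so (3/23) = −(23/3).
Reduce top mod 3: now compute (2/3).
Pull out 2: since 3 ≡ 3 (mod 8), (2/3) = -1.
Reached (1/3) = 1. Collecting the sign flips along the way, the symbol is +1.

1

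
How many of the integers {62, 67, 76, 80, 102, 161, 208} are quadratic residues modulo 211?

(62/211) = +1 → QR.
(67/211) = -1 → non-residue.
(76/211) = +1 → QR.
(80/211) = +1 → QR.
(102/211) = -1 → non-residue.
(161/211) = +1 → QR.
(208/211) = +1 → QR.
Total quadratic residues among the 7: 5.

5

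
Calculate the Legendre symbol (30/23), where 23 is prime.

First reduce: 30 ≡ 7 (mod 23).
Reciprocity: 7 ≡ 3 and 23 ≡ 3 (mod 4), so (7/23) = −(23/7).
Reduce top mod 7: now compute (2/7).
Pull out 2: since 7 ≡ 7 (mod 8), (2/7) = +1.
Reached (1/7) = 1. Collecting the sign flips along the way, the symbol is -1.

-1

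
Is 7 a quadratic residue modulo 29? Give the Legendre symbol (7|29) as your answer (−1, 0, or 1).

1

Euler's criterion: (7/29) ≡ 7^14 (mod 29).
7^2 ≡ 20 (mod 29)
7^4 ≡ 23 (mod 29)
7^8 ≡ 7 (mod 29)
7^14 = 7^(8+4+2) ≡ 1 (mod 29).
Result is 1, so (7/29) = 1.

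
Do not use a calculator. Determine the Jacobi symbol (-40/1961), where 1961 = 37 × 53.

1

First reduce: -40 ≡ 1921 (mod 1961).
Reciprocity: 1921 ≡ 1 and 1961 ≡ 1 (mod 4), so (1921/1961) = +(1961/1921).
Reduce top mod 1921: now compute (40/1921).
Pull out 2^3: since 1921 ≡ 1 (mod 8), (2/1921) = +1, so (2/1921)^3 = +1.
Reciprocity: 5 ≡ 1 and 1921 ≡ 1 (mod 4), so (5/1921) = +(1921/5).
Reduce top mod 5: now compute (1/5).
Reached (1/5) = 1. Collecting the sign flips along the way, the symbol is +1.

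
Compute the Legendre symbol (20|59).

Pull out 2^2: since 59 ≡ 3 (mod 8), (2/59) = -1, so (2/59)^2 = +1.
Reciprocity: 5 ≡ 1 and 59 ≡ 3 (mod 4), so (5/59) = +(59/5).
Reduce top mod 5: now compute (4/5).
Pull out 2^2: since 5 ≡ 5 (mod 8), (2/5) = -1, so (2/5)^2 = +1.
Reached (1/5) = 1. Collecting the sign flips along the way, the symbol is +1.

1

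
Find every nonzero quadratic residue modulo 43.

Square k = 1,…,21 (k and 43−k give the same square):
1²=1, 2²=4, 3²=9, 4²=16, 5²=25, 6²=36, 7²≡6, 8²≡21, 9²≡38, 10²≡14, 11²≡35, 12²≡15, 13²≡40, 14²≡24, 15²≡10, 16²≡41, 17²≡31, 18²≡23, 19²≡17, 20²≡13, 21²≡11 (mod 43).
So the quadratic residues mod 43 are {1, 4, 6, 9, 10, 11, 13, 14, 15, 16, 17, 21, 23, 24, 25, 31, 35, 36, 38, 40, 41}.

1,4,6,9,10,11,13,14,15,16,17,21,23,24,25,31,35,36,38,40,41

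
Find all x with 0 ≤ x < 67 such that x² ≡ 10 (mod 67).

12, 55

Since 67 ≡ 3 (mod 4), a square root of 10 is 10^((67+1)/4) = 10^17 mod 67.
Repeated squaring: 10^2≡33, 10^4≡17, 10^8≡21, 10^16≡39 (mod 67).
10^17 = 10^(16+1) ≡ 55 (mod 67).
Check: 55² = 3025 ≡ 10 (mod 67). The two roots are 12 and 55.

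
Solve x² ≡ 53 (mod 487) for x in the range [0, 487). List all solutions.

117, 370

Since 487 ≡ 3 (mod 4), a square root of 53 is 53^((487+1)/4) = 53^122 mod 487.
Repeated squaring: 53^2≡374, 53^4≡107, 53^8≡248, 53^16≡142, 53^32≡197, 53^64≡336 (mod 487).
53^122 = 53^(64+32+16+8+2) ≡ 370 (mod 487).
Check: 370² = 136900 ≡ 53 (mod 487). The two roots are 117 and 370.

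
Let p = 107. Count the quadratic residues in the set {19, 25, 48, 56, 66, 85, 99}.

(19/107) = +1 → QR.
(25/107) = +1 → QR.
(48/107) = +1 → QR.
(56/107) = +1 → QR.
(66/107) = -1 → non-residue.
(85/107) = +1 → QR.
(99/107) = +1 → QR.
Total quadratic residues among the 7: 6.

6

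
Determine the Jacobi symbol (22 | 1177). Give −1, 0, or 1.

0

Pull out 2: since 1177 ≡ 1 (mod 8), (2/1177) = +1.
Reciprocity: 11 ≡ 3 and 1177 ≡ 1 (mod 4), so (11/1177) = +(1177/11).
Reduce top mod 11: now compute (0/11).
Top reduces to 0: gcd > 1, so the symbol is 0.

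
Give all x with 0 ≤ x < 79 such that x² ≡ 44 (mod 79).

26, 53

Since 79 ≡ 3 (mod 4), a square root of 44 is 44^((79+1)/4) = 44^20 mod 79.
Repeated squaring: 44^2≡40, 44^4≡20, 44^8≡5, 44^16≡25 (mod 79).
44^20 = 44^(16+4) ≡ 26 (mod 79).
Check: 26² = 676 ≡ 44 (mod 79). The two roots are 26 and 53.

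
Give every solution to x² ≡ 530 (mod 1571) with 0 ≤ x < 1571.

Since 1571 ≡ 3 (mod 4), a square root of 530 is 530^((1571+1)/4) = 530^393 mod 1571.
Repeated squaring: 530^2≡1262, 530^4≡1221, 530^8≡1533, 530^16≡1444, 530^32≡419, 530^64≡1180, 530^128≡494, 530^256≡531 (mod 1571).
530^393 = 530^(256+128+8+1) ≡ 399 (mod 1571).
Check: 399² = 159201 ≡ 530 (mod 1571). The two roots are 399 and 1172.

399, 1172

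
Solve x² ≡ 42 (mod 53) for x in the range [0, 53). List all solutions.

25, 28

53 ≡ 1 (mod 4), so we find a root by search.
Trying successive values, 25² = 625 ≡ 42 (mod 53). The other root is 53 − 25 = 28.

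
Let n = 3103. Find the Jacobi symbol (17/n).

Reciprocity: 17 ≡ 1 and 3103 ≡ 3 (mod 4), so (17/3103) = +(3103/17).
Reduce top mod 17: now compute (9/17).
Reciprocity: 9 ≡ 1 and 17 ≡ 1 (mod 4), so (9/17) = +(17/9).
Reduce top mod 9: now compute (8/9).
Pull out 2^3: since 9 ≡ 1 (mod 8), (2/9) = +1, so (2/9)^3 = +1.
Reached (1/9) = 1. Collecting the sign flips along the way, the symbol is +1.

1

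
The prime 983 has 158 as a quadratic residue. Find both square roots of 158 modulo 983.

Since 983 ≡ 3 (mod 4), a square root of 158 is 158^((983+1)/4) = 158^246 mod 983.
Repeated squaring: 158^2≡389, 158^4≡922, 158^8≡772, 158^16≡286, 158^32≡207, 158^64≡580, 158^128≡214 (mod 983).
158^246 = 158^(128+64+32+16+4+2) ≡ 713 (mod 983).
Check: 713² = 508369 ≡ 158 (mod 983). The two roots are 270 and 713.

270, 713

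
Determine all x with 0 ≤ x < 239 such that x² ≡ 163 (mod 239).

Since 239 ≡ 3 (mod 4), a square root of 163 is 163^((239+1)/4) = 163^60 mod 239.
Repeated squaring: 163^2≡40, 163^4≡166, 163^8≡71, 163^16≡22, 163^32≡6 (mod 239).
163^60 = 163^(32+16+8+4) ≡ 101 (mod 239).
Check: 101² = 10201 ≡ 163 (mod 239). The two roots are 101 and 138.

101, 138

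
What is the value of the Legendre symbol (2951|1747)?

First reduce: 2951 ≡ 1204 (mod 1747).
Pull out 2^2: since 1747 ≡ 3 (mod 8), (2/1747) = -1, so (2/1747)^2 = +1.
Reciprocity: 301 ≡ 1 and 1747 ≡ 3 (mod 4), so (301/1747) = +(1747/301).
Reduce top mod 301: now compute (242/301).
Pull out 2: since 301 ≡ 5 (mod 8), (2/301) = -1.
Reciprocity: 121 ≡ 1 and 301 ≡ 1 (mod 4), so (121/301) = +(301/121).
Reduce top mod 121: now compute (59/121).
Reciprocity: 59 ≡ 3 and 121 ≡ 1 (mod 4), so (59/121) = +(121/59).
Reduce top mod 59: now compute (3/59).
Reciprocity: 3 ≡ 3 and 59 ≡ 3 (mod 4), so (3/59) = −(59/3).
Reduce top mod 3: now compute (2/3).
Pull out 2: since 3 ≡ 3 (mod 8), (2/3) = -1.
Reached (1/3) = 1. Collecting the sign flips along the way, the symbol is -1.

-1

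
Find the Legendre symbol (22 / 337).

-1

Euler's criterion: (22/337) ≡ 22^168 (mod 337).
22^2 ≡ 147 (mod 337)
22^4 ≡ 41 (mod 337)
22^8 ≡ 333 (mod 337)
22^16 ≡ 16 (mod 337)
22^32 ≡ 256 (mod 337)
22^64 ≡ 158 (mod 337)
22^128 ≡ 26 (mod 337)
22^168 = 22^(128+32+8) ≡ 336 (mod 337).
Result is 336 ≡ −1, so (22/337) = −1.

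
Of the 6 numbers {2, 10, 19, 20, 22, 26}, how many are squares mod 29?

(2/29) = -1 → non-residue.
(10/29) = -1 → non-residue.
(19/29) = -1 → non-residue.
(20/29) = +1 → QR.
(22/29) = +1 → QR.
(26/29) = -1 → non-residue.
Total quadratic residues among the 6: 2.

2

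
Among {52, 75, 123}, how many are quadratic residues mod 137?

(52/137) = -1 → non-residue.
(75/137) = -1 → non-residue.
(123/137) = +1 → QR.
Total quadratic residues among the 3: 1.

1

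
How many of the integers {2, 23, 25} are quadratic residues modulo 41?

3

(2/41) = +1 → QR.
(23/41) = +1 → QR.
(25/41) = +1 → QR.
Total quadratic residues among the 3: 3.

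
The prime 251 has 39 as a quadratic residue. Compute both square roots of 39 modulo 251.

87, 164

Since 251 ≡ 3 (mod 4), a square root of 39 is 39^((251+1)/4) = 39^63 mod 251.
Repeated squaring: 39^2≡15, 39^4≡225, 39^8≡174, 39^16≡156, 39^32≡240 (mod 251).
39^63 = 39^(32+16+8+4+2+1) ≡ 164 (mod 251).
Check: 164² = 26896 ≡ 39 (mod 251). The two roots are 87 and 164.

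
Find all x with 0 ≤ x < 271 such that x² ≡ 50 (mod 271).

62, 209

Since 271 ≡ 3 (mod 4), a square root of 50 is 50^((271+1)/4) = 50^68 mod 271.
Repeated squaring: 50^2≡61, 50^4≡198, 50^8≡180, 50^16≡151, 50^32≡37, 50^64≡14 (mod 271).
50^68 = 50^(64+4) ≡ 62 (mod 271).
Check: 62² = 3844 ≡ 50 (mod 271). The two roots are 62 and 209.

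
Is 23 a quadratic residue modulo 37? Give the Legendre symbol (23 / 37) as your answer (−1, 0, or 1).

-1

Reciprocity: 23 ≡ 3 and 37 ≡ 1 (mod 4), so (23/37) = +(37/23).
Reduce top mod 23: now compute (14/23).
Pull out 2: since 23 ≡ 7 (mod 8), (2/23) = +1.
Reciprocity: 7 ≡ 3 and 23 ≡ 3 (mod 4), so (7/23) = −(23/7).
Reduce top mod 7: now compute (2/7).
Pull out 2: since 7 ≡ 7 (mod 8), (2/7) = +1.
Reached (1/7) = 1. Collecting the sign flips along the way, the symbol is -1.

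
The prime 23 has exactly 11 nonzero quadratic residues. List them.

Square k = 1,…,11 (k and 23−k give the same square):
1²=1, 2²=4, 3²=9, 4²=16, 5²≡2, 6²≡13, 7²≡3, 8²≡18, 9²≡12, 10²≡8, 11²≡6 (mod 23).
So the quadratic residues mod 23 are {1, 2, 3, 4, 6, 8, 9, 12, 13, 16, 18}.

1,2,3,4,6,8,9,12,13,16,18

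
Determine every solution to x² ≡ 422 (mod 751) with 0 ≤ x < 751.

149, 602

Since 751 ≡ 3 (mod 4), a square root of 422 is 422^((751+1)/4) = 422^188 mod 751.
Repeated squaring: 422^2≡97, 422^4≡397, 422^8≡650, 422^16≡438, 422^32≡339, 422^64≡18, 422^128≡324 (mod 751).
422^188 = 422^(128+32+16+8+4) ≡ 149 (mod 751).
Check: 149² = 22201 ≡ 422 (mod 751). The two roots are 149 and 602.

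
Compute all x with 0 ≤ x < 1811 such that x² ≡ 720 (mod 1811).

Since 1811 ≡ 3 (mod 4), a square root of 720 is 720^((1811+1)/4) = 720^453 mod 1811.
Repeated squaring: 720^2≡454, 720^4≡1473, 720^8≡151, 720^16≡1069, 720^32≡20, 720^64≡400, 720^128≡632, 720^256≡1004 (mod 1811).
720^453 = 720^(256+128+64+4+1) ≡ 830 (mod 1811).
Check: 830² = 688900 ≡ 720 (mod 1811). The two roots are 830 and 981.

830, 981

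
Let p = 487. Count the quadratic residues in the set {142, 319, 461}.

2

(142/487) = +1 → QR.
(319/487) = -1 → non-residue.
(461/487) = +1 → QR.
Total quadratic residues among the 3: 2.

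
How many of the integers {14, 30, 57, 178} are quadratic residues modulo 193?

(14/193) = +1 → QR.
(30/193) = -1 → non-residue.
(57/193) = -1 → non-residue.
(178/193) = -1 → non-residue.
Total quadratic residues among the 4: 1.

1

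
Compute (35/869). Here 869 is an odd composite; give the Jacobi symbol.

1

Reciprocity: 35 ≡ 3 and 869 ≡ 1 (mod 4), so (35/869) = +(869/35).
Reduce top mod 35: now compute (29/35).
Reciprocity: 29 ≡ 1 and 35 ≡ 3 (mod 4), so (29/35) = +(35/29).
Reduce top mod 29: now compute (6/29).
Pull out 2: since 29 ≡ 5 (mod 8), (2/29) = -1.
Reciprocity: 3 ≡ 3 and 29 ≡ 1 (mod 4), so (3/29) = +(29/3).
Reduce top mod 3: now compute (2/3).
Pull out 2: since 3 ≡ 3 (mod 8), (2/3) = -1.
Reached (1/3) = 1. Collecting the sign flips along the way, the symbol is +1.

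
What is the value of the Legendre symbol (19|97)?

Reciprocity: 19 ≡ 3 and 97 ≡ 1 (mod 4), so (19/97) = +(97/19).
Reduce top mod 19: now compute (2/19).
Pull out 2: since 19 ≡ 3 (mod 8), (2/19) = -1.
Reached (1/19) = 1. Collecting the sign flips along the way, the symbol is -1.

-1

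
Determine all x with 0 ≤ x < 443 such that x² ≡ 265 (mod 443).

122, 321

Since 443 ≡ 3 (mod 4), a square root of 265 is 265^((443+1)/4) = 265^111 mod 443.
Repeated squaring: 265^2≡231, 265^4≡201, 265^8≡88, 265^16≡213, 265^32≡183, 265^64≡264 (mod 443).
265^111 = 265^(64+32+8+4+2+1) ≡ 321 (mod 443).
Check: 321² = 103041 ≡ 265 (mod 443). The two roots are 122 and 321.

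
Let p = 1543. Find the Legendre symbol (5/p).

Reciprocity: 5 ≡ 1 and 1543 ≡ 3 (mod 4), so (5/1543) = +(1543/5).
Reduce top mod 5: now compute (3/5).
Reciprocity: 3 ≡ 3 and 5 ≡ 1 (mod 4), so (3/5) = +(5/3).
Reduce top mod 3: now compute (2/3).
Pull out 2: since 3 ≡ 3 (mod 8), (2/3) = -1.
Reached (1/3) = 1. Collecting the sign flips along the way, the symbol is -1.

-1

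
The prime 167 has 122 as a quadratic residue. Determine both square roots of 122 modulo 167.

17, 150

Since 167 ≡ 3 (mod 4), a square root of 122 is 122^((167+1)/4) = 122^42 mod 167.
Repeated squaring: 122^2≡21, 122^4≡107, 122^8≡93, 122^16≡132, 122^32≡56 (mod 167).
122^42 = 122^(32+8+2) ≡ 150 (mod 167).
Check: 150² = 22500 ≡ 122 (mod 167). The two roots are 17 and 150.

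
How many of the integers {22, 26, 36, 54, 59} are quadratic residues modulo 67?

(22/67) = +1 → QR.
(26/67) = +1 → QR.
(36/67) = +1 → QR.
(54/67) = +1 → QR.
(59/67) = +1 → QR.
Total quadratic residues among the 5: 5.

5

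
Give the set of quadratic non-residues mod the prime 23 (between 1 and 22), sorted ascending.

Square k = 1,…,11 (k and 23−k give the same square):
1²=1, 2²=4, 3²=9, 4²=16, 5²≡2, 6²≡13, 7²≡3, 8²≡18, 9²≡12, 10²≡8, 11²≡6 (mod 23).
The residues are {1, 2, 3, 4, 6, 8, 9, 12, 13, 16, 18}; the non-residues are the remaining 11 nonzero classes.

5,7,10,11,14,15,17,19,20,21,22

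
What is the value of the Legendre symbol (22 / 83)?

-1

Euler's criterion: (22/83) ≡ 22^41 (mod 83).
22^2 ≡ 69 (mod 83)
22^4 ≡ 30 (mod 83)
22^8 ≡ 70 (mod 83)
22^16 ≡ 3 (mod 83)
22^32 ≡ 9 (mod 83)
22^41 = 22^(32+8+1) ≡ 82 (mod 83).
Result is 82 ≡ −1, so (22/83) = −1.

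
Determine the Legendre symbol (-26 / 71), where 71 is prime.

1

First reduce: -26 ≡ 45 (mod 71).
Reciprocity: 45 ≡ 1 and 71 ≡ 3 (mod 4), so (45/71) = +(71/45).
Reduce top mod 45: now compute (26/45).
Pull out 2: since 45 ≡ 5 (mod 8), (2/45) = -1.
Reciprocity: 13 ≡ 1 and 45 ≡ 1 (mod 4), so (13/45) = +(45/13).
Reduce top mod 13: now compute (6/13).
Pull out 2: since 13 ≡ 5 (mod 8), (2/13) = -1.
Reciprocity: 3 ≡ 3 and 13 ≡ 1 (mod 4), so (3/13) = +(13/3).
Reduce top mod 3: now compute (1/3).
Reached (1/3) = 1. Collecting the sign flips along the way, the symbol is +1.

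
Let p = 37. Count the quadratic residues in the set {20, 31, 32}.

(20/37) = -1 → non-residue.
(31/37) = -1 → non-residue.
(32/37) = -1 → non-residue.
Total quadratic residues among the 3: 0.

0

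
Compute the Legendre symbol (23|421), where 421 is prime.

-1

Euler's criterion: (23/421) ≡ 23^210 (mod 421).
23^2 ≡ 108 (mod 421)
23^4 ≡ 297 (mod 421)
23^8 ≡ 220 (mod 421)
23^16 ≡ 406 (mod 421)
23^32 ≡ 225 (mod 421)
23^64 ≡ 105 (mod 421)
23^128 ≡ 79 (mod 421)
23^210 = 23^(128+64+16+2) ≡ 420 (mod 421).
Result is 420 ≡ −1, so (23/421) = −1.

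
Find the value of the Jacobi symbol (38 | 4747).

1

Pull out 2: since 4747 ≡ 3 (mod 8), (2/4747) = -1.
Reciprocity: 19 ≡ 3 and 4747 ≡ 3 (mod 4), so (19/4747) = −(4747/19).
Reduce top mod 19: now compute (16/19).
Pull out 2^4: since 19 ≡ 3 (mod 8), (2/19) = -1, so (2/19)^4 = +1.
Reached (1/19) = 1. Collecting the sign flips along the way, the symbol is +1.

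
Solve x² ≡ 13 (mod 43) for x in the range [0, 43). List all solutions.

20, 23

Since 43 ≡ 3 (mod 4), a square root of 13 is 13^((43+1)/4) = 13^11 mod 43.
Repeated squaring: 13^2≡40, 13^4≡9, 13^8≡38 (mod 43).
13^11 = 13^(8+2+1) ≡ 23 (mod 43).
Check: 23² = 529 ≡ 13 (mod 43). The two roots are 20 and 23.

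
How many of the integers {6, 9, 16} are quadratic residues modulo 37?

2

(6/37) = -1 → non-residue.
(9/37) = +1 → QR.
(16/37) = +1 → QR.
Total quadratic residues among the 3: 2.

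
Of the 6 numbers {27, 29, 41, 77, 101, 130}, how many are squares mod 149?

(27/149) = -1 → non-residue.
(29/149) = +1 → QR.
(41/149) = -1 → non-residue.
(77/149) = -1 → non-residue.
(101/149) = -1 → non-residue.
(130/149) = +1 → QR.
Total quadratic residues among the 6: 2.

2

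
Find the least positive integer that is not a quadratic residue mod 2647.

3

(2/2647) = +1, so 2 is a residue.
(3/2647) = −1, so 3 is the smallest positive non-residue mod 2647.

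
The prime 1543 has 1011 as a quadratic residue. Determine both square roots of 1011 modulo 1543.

449, 1094

Since 1543 ≡ 3 (mod 4), a square root of 1011 is 1011^((1543+1)/4) = 1011^386 mod 1543.
Repeated squaring: 1011^2≡655, 1011^4≡71, 1011^8≡412, 1011^16≡14, 1011^32≡196, 1011^64≡1384, 1011^128≡593, 1011^256≡1388 (mod 1543).
1011^386 = 1011^(256+128+2) ≡ 449 (mod 1543).
Check: 449² = 201601 ≡ 1011 (mod 1543). The two roots are 449 and 1094.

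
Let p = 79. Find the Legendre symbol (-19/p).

First reduce: -19 ≡ 60 (mod 79).
Pull out 2^2: since 79 ≡ 7 (mod 8), (2/79) = +1, so (2/79)^2 = +1.
Reciprocity: 15 ≡ 3 and 79 ≡ 3 (mod 4), so (15/79) = −(79/15).
Reduce top mod 15: now compute (4/15).
Pull out 2^2: since 15 ≡ 7 (mod 8), (2/15) = +1, so (2/15)^2 = +1.
Reached (1/15) = 1. Collecting the sign flips along the way, the symbol is -1.

-1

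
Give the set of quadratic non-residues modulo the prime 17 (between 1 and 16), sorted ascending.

3,5,6,7,10,11,12,14

Square k = 1,…,8 (k and 17−k give the same square):
1²=1, 2²=4, 3²=9, 4²=16, 5²≡8, 6²≡2, 7²≡15, 8²≡13 (mod 17).
The residues are {1, 2, 4, 8, 9, 13, 15, 16}; the non-residues are the remaining 8 nonzero classes.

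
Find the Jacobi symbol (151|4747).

1

Reciprocity: 151 ≡ 3 and 4747 ≡ 3 (mod 4), so (151/4747) = −(4747/151).
Reduce top mod 151: now compute (66/151).
Pull out 2: since 151 ≡ 7 (mod 8), (2/151) = +1.
Reciprocity: 33 ≡ 1 and 151 ≡ 3 (mod 4), so (33/151) = +(151/33).
Reduce top mod 33: now compute (19/33).
Reciprocity: 19 ≡ 3 and 33 ≡ 1 (mod 4), so (19/33) = +(33/19).
Reduce top mod 19: now compute (14/19).
Pull out 2: since 19 ≡ 3 (mod 8), (2/19) = -1.
Reciprocity: 7 ≡ 3 and 19 ≡ 3 (mod 4), so (7/19) = −(19/7).
Reduce top mod 7: now compute (5/7).
Reciprocity: 5 ≡ 1 and 7 ≡ 3 (mod 4), so (5/7) = +(7/5).
Reduce top mod 5: now compute (2/5).
Pull out 2: since 5 ≡ 5 (mod 8), (2/5) = -1.
Reached (1/5) = 1. Collecting the sign flips along the way, the symbol is +1.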